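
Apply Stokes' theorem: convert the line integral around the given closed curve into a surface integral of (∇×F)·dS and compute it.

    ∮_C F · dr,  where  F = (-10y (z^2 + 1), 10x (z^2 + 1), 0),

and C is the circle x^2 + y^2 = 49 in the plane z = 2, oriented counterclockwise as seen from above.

Let S be the flat disk x^2 + y^2 ≤ 49 in the plane z = 2, with upward unit normal n̂ = ẑ. By Stokes' theorem,

    ∮_C F · dr = ∬_S (∇ × F) · n̂ dS = ∬_D (curl F)_z dA,

where D is the disk x^2 + y^2 ≤ 49.

Compute the curl of F = (-10y (z^2 + 1), 10x (z^2 + 1), 0):
    (∇ × F)_x = ∂F_z/∂y - ∂F_y/∂z = -20x z,
    (∇ × F)_y = ∂F_x/∂z - ∂F_z/∂x = -20y z,
    (∇ × F)_z = ∂F_y/∂x - ∂F_x/∂y = 20z^2 + 20.

On z = 2, (curl F)_z = 100.

Convert to polar (x = r cos θ, y = r sin θ, dA = r dr dθ); the integrand becomes 100, so

    ∬_D (curl F)_z dA = ∫_0^{2π} ∫_0^{7} (100) · r dr dθ.

Inner (r from 0 to 7): 2450.
Outer (θ from 0 to 2π): 4900π.

Therefore ∮_C F · dr = 4900π.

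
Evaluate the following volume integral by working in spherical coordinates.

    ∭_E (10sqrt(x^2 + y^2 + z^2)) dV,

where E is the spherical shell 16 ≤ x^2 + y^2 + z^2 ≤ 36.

In spherical coordinates, x = ρ sin(φ) cos(θ), y = ρ sin(φ) sin(θ), z = ρ cos(φ), and dV = ρ^2 sin(φ) dρ dφ dθ.

The integrand becomes 10ρ, so

    ∭_E (10sqrt(x^2 + y^2 + z^2)) dV = ∫_{0}^{2π} ∫_{0}^{π} ∫_{4}^{6} (10ρ) · ρ^2 sin(φ) dρ dφ dθ.

Inner (ρ): 2600sin(φ).
Middle (φ): 5200.
Outer (θ): 10400π.

Therefore the triple integral equals 10400π.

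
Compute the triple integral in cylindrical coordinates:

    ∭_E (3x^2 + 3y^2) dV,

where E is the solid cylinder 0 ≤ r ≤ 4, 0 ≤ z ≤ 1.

In cylindrical coordinates, x = r cos(θ), y = r sin(θ), z = z, and dV = r dr dθ dz.

The integrand becomes 3r^2, so

    ∭_E (3x^2 + 3y^2) dV = ∫_{0}^{2π} ∫_{0}^{4} ∫_{0}^{1} (3r^2) · r dz dr dθ.

Inner (z): 3r^3.
Middle (r from 0 to 4): 192.
Outer (θ): 384π.

Therefore the triple integral equals 384π.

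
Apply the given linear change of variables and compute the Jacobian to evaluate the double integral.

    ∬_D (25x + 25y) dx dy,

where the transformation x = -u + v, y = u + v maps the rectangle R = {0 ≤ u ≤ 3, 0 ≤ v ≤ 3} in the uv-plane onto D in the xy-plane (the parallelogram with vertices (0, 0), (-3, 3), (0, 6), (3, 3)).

Compute the Jacobian determinant of (x, y) with respect to (u, v):

    ∂(x,y)/∂(u,v) = | -1  1 | = (-1)(1) - (1)(1) = -2.
                   | 1  1 |

Its absolute value is |J| = 2 (the area scaling factor).

Substituting x = -u + v, y = u + v into the integrand,

    25x + 25y → 50v,

so the integral becomes

    ∬_R (50v) · |J| du dv = ∫_0^3 ∫_0^3 (100v) dv du.

Inner (v): 450.
Outer (u): 1350.

Therefore ∬_D (25x + 25y) dx dy = 1350.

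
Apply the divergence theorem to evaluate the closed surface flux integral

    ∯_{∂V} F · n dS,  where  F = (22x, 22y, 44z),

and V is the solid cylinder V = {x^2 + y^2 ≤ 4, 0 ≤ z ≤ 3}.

By the divergence theorem,

    ∯_{∂V} F · n dS = ∭_V (∇ · F) dV.

Compute the divergence:
    ∇ · F = ∂F_x/∂x + ∂F_y/∂y + ∂F_z/∂z = 22 + 22 + 44 = 88.

In cylindrical coordinates, x = r cos(θ), y = r sin(θ), z = z, dV = r dr dθ dz, with 0 ≤ r ≤ 2, 0 ≤ θ ≤ 2π, 0 ≤ z ≤ 3.

The integrand, after substitution and multiplying by the volume element, becomes (88) · r, so

    ∭_V (∇·F) dV = ∫_0^{2π} ∫_0^{2} ∫_0^{3} (88) · r dz dr dθ.

Inner (z from 0 to 3): 264r.
Middle (r from 0 to 2): 528.
Outer (θ from 0 to 2π): 1056π.

Therefore ∯_{∂V} F · n dS = 1056π.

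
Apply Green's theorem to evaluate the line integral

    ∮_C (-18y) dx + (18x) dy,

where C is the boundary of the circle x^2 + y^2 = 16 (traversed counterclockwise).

Green's theorem converts the closed line integral into a double integral over the enclosed region D:

    ∮_C P dx + Q dy = ∬_D (∂Q/∂x - ∂P/∂y) dA.

Here P = -18y, Q = 18x, so

    ∂Q/∂x = 18,    ∂P/∂y = -18,
    ∂Q/∂x - ∂P/∂y = 36.

D is the region x^2 + y^2 ≤ 16. Evaluating the double integral:

In polar coordinates (x = r cos θ, y = r sin θ, dA = r dr dθ) the integrand becomes 36, so

    ∬_D (36) dA = ∫_0^{2π} ∫_0^{4} (36) · r dr dθ.

Inner (r from 0 to 4): 288.
Outer (θ from 0 to 2π): 576π.

Therefore ∮_C P dx + Q dy = 576π.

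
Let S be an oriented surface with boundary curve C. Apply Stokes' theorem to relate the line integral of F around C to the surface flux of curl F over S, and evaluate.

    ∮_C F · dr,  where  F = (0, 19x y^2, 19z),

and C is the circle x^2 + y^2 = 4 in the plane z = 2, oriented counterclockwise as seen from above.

Let S be the flat disk x^2 + y^2 ≤ 4 in the plane z = 2, with upward unit normal n̂ = ẑ. By Stokes' theorem,

    ∮_C F · dr = ∬_S (∇ × F) · n̂ dS = ∬_D (curl F)_z dA,

where D is the disk x^2 + y^2 ≤ 4.

Compute the curl of F = (0, 19x y^2, 19z):
    (∇ × F)_x = ∂F_z/∂y - ∂F_y/∂z = 0,
    (∇ × F)_y = ∂F_x/∂z - ∂F_z/∂x = 0,
    (∇ × F)_z = ∂F_y/∂x - ∂F_x/∂y = 19y^2.

On z = 2, (curl F)_z = 19y^2.

Convert to polar (x = r cos θ, y = r sin θ, dA = r dr dθ); the integrand becomes 19r^2sin(θ)^2, so

    ∬_D (curl F)_z dA = ∫_0^{2π} ∫_0^{2} (19r^2sin(θ)^2) · r dr dθ.

Inner (r from 0 to 2): 76sin(θ)^2.
Outer (θ from 0 to 2π): 76π.

Therefore ∮_C F · dr = 76π.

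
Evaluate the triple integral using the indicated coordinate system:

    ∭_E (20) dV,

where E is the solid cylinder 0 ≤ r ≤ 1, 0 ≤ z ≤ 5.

In cylindrical coordinates, x = r cos(θ), y = r sin(θ), z = z, and dV = r dr dθ dz.

The integrand becomes 20, so

    ∭_E (20) dV = ∫_{0}^{2π} ∫_{0}^{1} ∫_{0}^{5} (20) · r dz dr dθ.

Inner (z): 100r.
Middle (r from 0 to 1): 50.
Outer (θ): 100π.

Therefore the triple integral equals 100π.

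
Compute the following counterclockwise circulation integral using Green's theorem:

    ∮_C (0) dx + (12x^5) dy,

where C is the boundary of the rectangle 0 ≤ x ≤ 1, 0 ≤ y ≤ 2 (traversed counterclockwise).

Green's theorem converts the closed line integral into a double integral over the enclosed region D:

    ∮_C P dx + Q dy = ∬_D (∂Q/∂x - ∂P/∂y) dA.

Here P = 0, Q = 12x^5, so

    ∂Q/∂x = 60x^4,    ∂P/∂y = 0,
    ∂Q/∂x - ∂P/∂y = 60x^4.

D is the region 0 ≤ x ≤ 1, 0 ≤ y ≤ 2. Evaluating the double integral:

    ∬_D (60x^4) dA = ∫_0^{1} ∫_0^{2} (60x^4) dy dx.

Inner (y from 0 to 2): 120x^4.
Outer (x from 0 to 1): 24.

Therefore ∮_C P dx + Q dy = 24.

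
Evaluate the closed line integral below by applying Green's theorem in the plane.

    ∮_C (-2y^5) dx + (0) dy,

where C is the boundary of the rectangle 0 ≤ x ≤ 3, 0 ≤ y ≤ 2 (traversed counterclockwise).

Green's theorem converts the closed line integral into a double integral over the enclosed region D:

    ∮_C P dx + Q dy = ∬_D (∂Q/∂x - ∂P/∂y) dA.

Here P = -2y^5, Q = 0, so

    ∂Q/∂x = 0,    ∂P/∂y = -10y^4,
    ∂Q/∂x - ∂P/∂y = 10y^4.

D is the region 0 ≤ x ≤ 3, 0 ≤ y ≤ 2. Evaluating the double integral:

    ∬_D (10y^4) dA = ∫_0^{3} ∫_0^{2} (10y^4) dy dx.

Inner (y from 0 to 2): 64.
Outer (x from 0 to 3): 192.

Therefore ∮_C P dx + Q dy = 192.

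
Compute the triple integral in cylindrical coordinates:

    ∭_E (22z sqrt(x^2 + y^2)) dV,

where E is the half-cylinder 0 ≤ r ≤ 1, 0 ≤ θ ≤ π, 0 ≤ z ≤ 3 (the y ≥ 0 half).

In cylindrical coordinates, x = r cos(θ), y = r sin(θ), z = z, and dV = r dr dθ dz.

The integrand becomes 22r z, so

    ∭_E (22z sqrt(x^2 + y^2)) dV = ∫_{0}^{π} ∫_{0}^{1} ∫_{0}^{3} (22r z) · r dz dr dθ.

Inner (z): 99r^2.
Middle (r from 0 to 1): 33.
Outer (θ): 33π.

Therefore the triple integral equals 33π.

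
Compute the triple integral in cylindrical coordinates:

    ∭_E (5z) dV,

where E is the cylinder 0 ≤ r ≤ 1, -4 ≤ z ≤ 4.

In cylindrical coordinates, x = r cos(θ), y = r sin(θ), z = z, and dV = r dr dθ dz.

The integrand becomes 5z, so

    ∭_E (5z) dV = ∫_{0}^{2π} ∫_{0}^{1} ∫_{-4}^{4} (5z) · r dz dr dθ.

Inner (z): 0.
Middle (r from 0 to 1): 0.
Outer (θ): 0.

Therefore the triple integral equals 0.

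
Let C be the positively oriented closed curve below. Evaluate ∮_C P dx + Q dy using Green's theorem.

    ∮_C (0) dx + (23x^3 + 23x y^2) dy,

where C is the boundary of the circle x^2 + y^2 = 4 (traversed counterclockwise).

Green's theorem converts the closed line integral into a double integral over the enclosed region D:

    ∮_C P dx + Q dy = ∬_D (∂Q/∂x - ∂P/∂y) dA.

Here P = 0, Q = 23x^3 + 23x y^2, so

    ∂Q/∂x = 69x^2 + 23y^2,    ∂P/∂y = 0,
    ∂Q/∂x - ∂P/∂y = 69x^2 + 23y^2.

D is the region x^2 + y^2 ≤ 4. Evaluating the double integral:

In polar coordinates (x = r cos θ, y = r sin θ, dA = r dr dθ) the integrand becomes 23r^2(cos(2θ) + 2), so

    ∬_D (69x^2 + 23y^2) dA = ∫_0^{2π} ∫_0^{2} (23r^2(cos(2θ) + 2)) · r dr dθ.

Inner (r from 0 to 2): 92cos(2θ) + 184.
Outer (θ from 0 to 2π): 368π.

Therefore ∮_C P dx + Q dy = 368π.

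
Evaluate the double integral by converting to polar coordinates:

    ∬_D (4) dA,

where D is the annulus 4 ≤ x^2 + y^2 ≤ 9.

The region D is 2 ≤ r ≤ 3, 0 ≤ θ ≤ 2π in polar coordinates, where x = r cos(θ), y = r sin(θ), and dA = r dr dθ.

Under the substitution, the integrand becomes 4, so

    ∬_D (4) dA = ∫_{0}^{2π} ∫_{2}^{3} (4) · r dr dθ.

Inner integral (in r): ∫_{2}^{3} (4) · r dr = 10.

Outer integral (in θ): ∫_{0}^{2π} (10) dθ = 20π.

Therefore ∬_D (4) dA = 20π.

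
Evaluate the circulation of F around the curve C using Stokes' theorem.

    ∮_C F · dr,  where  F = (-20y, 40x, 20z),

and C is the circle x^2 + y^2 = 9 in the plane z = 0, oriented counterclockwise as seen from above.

Let S be the flat disk x^2 + y^2 ≤ 9 in the plane z = 0, with upward unit normal n̂ = ẑ. By Stokes' theorem,

    ∮_C F · dr = ∬_S (∇ × F) · n̂ dS = ∬_D (curl F)_z dA,

where D is the disk x^2 + y^2 ≤ 9.

Compute the curl of F = (-20y, 40x, 20z):
    (∇ × F)_x = ∂F_z/∂y - ∂F_y/∂z = 0,
    (∇ × F)_y = ∂F_x/∂z - ∂F_z/∂x = 0,
    (∇ × F)_z = ∂F_y/∂x - ∂F_x/∂y = 60.

On z = 0, (curl F)_z = 60.

Convert to polar (x = r cos θ, y = r sin θ, dA = r dr dθ); the integrand becomes 60, so

    ∬_D (curl F)_z dA = ∫_0^{2π} ∫_0^{3} (60) · r dr dθ.

Inner (r from 0 to 3): 270.
Outer (θ from 0 to 2π): 540π.

Therefore ∮_C F · dr = 540π.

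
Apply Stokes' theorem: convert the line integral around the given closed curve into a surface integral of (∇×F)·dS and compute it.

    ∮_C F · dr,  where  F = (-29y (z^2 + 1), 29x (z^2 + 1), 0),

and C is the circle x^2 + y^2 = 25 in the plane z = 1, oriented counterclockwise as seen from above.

Let S be the flat disk x^2 + y^2 ≤ 25 in the plane z = 1, with upward unit normal n̂ = ẑ. By Stokes' theorem,

    ∮_C F · dr = ∬_S (∇ × F) · n̂ dS = ∬_D (curl F)_z dA,

where D is the disk x^2 + y^2 ≤ 25.

Compute the curl of F = (-29y (z^2 + 1), 29x (z^2 + 1), 0):
    (∇ × F)_x = ∂F_z/∂y - ∂F_y/∂z = -58x z,
    (∇ × F)_y = ∂F_x/∂z - ∂F_z/∂x = -58y z,
    (∇ × F)_z = ∂F_y/∂x - ∂F_x/∂y = 58z^2 + 58.

On z = 1, (curl F)_z = 116.

Convert to polar (x = r cos θ, y = r sin θ, dA = r dr dθ); the integrand becomes 116, so

    ∬_D (curl F)_z dA = ∫_0^{2π} ∫_0^{5} (116) · r dr dθ.

Inner (r from 0 to 5): 1450.
Outer (θ from 0 to 2π): 2900π.

Therefore ∮_C F · dr = 2900π.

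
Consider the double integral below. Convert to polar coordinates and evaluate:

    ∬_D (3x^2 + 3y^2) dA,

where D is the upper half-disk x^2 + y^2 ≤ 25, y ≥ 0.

The region D is 0 ≤ r ≤ 5, 0 ≤ θ ≤ π in polar coordinates, where x = r cos(θ), y = r sin(θ), and dA = r dr dθ.

Under the substitution, the integrand becomes 3r^2, so

    ∬_D (3x^2 + 3y^2) dA = ∫_{0}^{π} ∫_{0}^{5} (3r^2) · r dr dθ.

Inner integral (in r): ∫_{0}^{5} (3r^2) · r dr = 1875/4.

Outer integral (in θ): ∫_{0}^{π} (1875/4) dθ = 1875π/4.

Therefore ∬_D (3x^2 + 3y^2) dA = 1875π/4.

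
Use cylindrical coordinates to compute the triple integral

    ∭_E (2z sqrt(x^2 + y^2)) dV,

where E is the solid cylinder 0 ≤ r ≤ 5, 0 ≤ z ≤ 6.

In cylindrical coordinates, x = r cos(θ), y = r sin(θ), z = z, and dV = r dr dθ dz.

The integrand becomes 2r z, so

    ∭_E (2z sqrt(x^2 + y^2)) dV = ∫_{0}^{2π} ∫_{0}^{5} ∫_{0}^{6} (2r z) · r dz dr dθ.

Inner (z): 36r^2.
Middle (r from 0 to 5): 1500.
Outer (θ): 3000π.

Therefore the triple integral equals 3000π.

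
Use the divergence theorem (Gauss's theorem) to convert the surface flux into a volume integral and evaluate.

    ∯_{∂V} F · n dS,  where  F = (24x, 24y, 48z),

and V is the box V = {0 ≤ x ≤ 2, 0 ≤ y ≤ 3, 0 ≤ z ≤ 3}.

By the divergence theorem,

    ∯_{∂V} F · n dS = ∭_V (∇ · F) dV.

Compute the divergence:
    ∇ · F = ∂F_x/∂x + ∂F_y/∂y + ∂F_z/∂z = 24 + 24 + 48 = 96.

V is a rectangular box, so dV = dx dy dz with 0 ≤ x ≤ 2, 0 ≤ y ≤ 3, 0 ≤ z ≤ 3.

Integrate (96) over V as an iterated integral:

    ∭_V (∇·F) dV = ∫_0^{2} ∫_0^{3} ∫_0^{3} (96) dz dy dx.

Inner (z from 0 to 3): 288.
Middle (y from 0 to 3): 864.
Outer (x from 0 to 2): 1728.

Therefore ∯_{∂V} F · n dS = 1728.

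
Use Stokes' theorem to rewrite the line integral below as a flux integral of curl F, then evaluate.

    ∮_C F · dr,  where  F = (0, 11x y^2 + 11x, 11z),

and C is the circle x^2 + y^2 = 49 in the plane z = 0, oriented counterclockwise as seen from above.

Let S be the flat disk x^2 + y^2 ≤ 49 in the plane z = 0, with upward unit normal n̂ = ẑ. By Stokes' theorem,

    ∮_C F · dr = ∬_S (∇ × F) · n̂ dS = ∬_D (curl F)_z dA,

where D is the disk x^2 + y^2 ≤ 49.

Compute the curl of F = (0, 11x y^2 + 11x, 11z):
    (∇ × F)_x = ∂F_z/∂y - ∂F_y/∂z = 0,
    (∇ × F)_y = ∂F_x/∂z - ∂F_z/∂x = 0,
    (∇ × F)_z = ∂F_y/∂x - ∂F_x/∂y = 11y^2 + 11.

On z = 0, (curl F)_z = 11y^2 + 11.

Convert to polar (x = r cos θ, y = r sin θ, dA = r dr dθ); the integrand becomes 11r^2sin(θ)^2 + 11, so

    ∬_D (curl F)_z dA = ∫_0^{2π} ∫_0^{7} (11r^2sin(θ)^2 + 11) · r dr dθ.

Inner (r from 0 to 7): 26411sin(θ)^2/4 + 539/2.
Outer (θ from 0 to 2π): 28567π/4.

Therefore ∮_C F · dr = 28567π/4.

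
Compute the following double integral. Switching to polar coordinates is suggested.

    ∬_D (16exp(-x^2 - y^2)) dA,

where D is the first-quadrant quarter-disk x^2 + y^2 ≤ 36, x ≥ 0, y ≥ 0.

The region D is 0 ≤ r ≤ 6, 0 ≤ θ ≤ π/2 in polar coordinates, where x = r cos(θ), y = r sin(θ), and dA = r dr dθ.

Under the substitution, the integrand becomes 16exp(-r^2), so

    ∬_D (16exp(-x^2 - y^2)) dA = ∫_{0}^{π/2} ∫_{0}^{6} (16exp(-r^2)) · r dr dθ.

Inner integral (in r): ∫_{0}^{6} (16exp(-r^2)) · r dr = 8 - 8exp(-36).

Outer integral (in θ): ∫_{0}^{π/2} (8 - 8exp(-36)) dθ = -4π exp(-36) + 4π.

Therefore ∬_D (16exp(-x^2 - y^2)) dA = -4π exp(-36) + 4π.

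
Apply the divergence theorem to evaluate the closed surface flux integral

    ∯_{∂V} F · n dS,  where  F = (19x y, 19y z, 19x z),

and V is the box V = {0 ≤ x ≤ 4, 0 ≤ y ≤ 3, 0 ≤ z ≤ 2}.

By the divergence theorem,

    ∯_{∂V} F · n dS = ∭_V (∇ · F) dV.

Compute the divergence:
    ∇ · F = ∂F_x/∂x + ∂F_y/∂y + ∂F_z/∂z = 19y + 19z + 19x = 19x + 19y + 19z.

V is a rectangular box, so dV = dx dy dz with 0 ≤ x ≤ 4, 0 ≤ y ≤ 3, 0 ≤ z ≤ 2.

Integrate (19x + 19y + 19z) over V as an iterated integral:

    ∭_V (∇·F) dV = ∫_0^{4} ∫_0^{3} ∫_0^{2} (19x + 19y + 19z) dz dy dx.

Inner (z from 0 to 2): 38x + 38y + 38.
Middle (y from 0 to 3): 114x + 285.
Outer (x from 0 to 4): 2052.

Therefore ∯_{∂V} F · n dS = 2052.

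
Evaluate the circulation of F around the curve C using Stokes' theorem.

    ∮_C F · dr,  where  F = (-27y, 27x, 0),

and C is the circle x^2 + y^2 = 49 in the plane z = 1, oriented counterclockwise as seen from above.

Let S be the flat disk x^2 + y^2 ≤ 49 in the plane z = 1, with upward unit normal n̂ = ẑ. By Stokes' theorem,

    ∮_C F · dr = ∬_S (∇ × F) · n̂ dS = ∬_D (curl F)_z dA,

where D is the disk x^2 + y^2 ≤ 49.

Compute the curl of F = (-27y, 27x, 0):
    (∇ × F)_x = ∂F_z/∂y - ∂F_y/∂z = 0,
    (∇ × F)_y = ∂F_x/∂z - ∂F_z/∂x = 0,
    (∇ × F)_z = ∂F_y/∂x - ∂F_x/∂y = 54.

On z = 1, (curl F)_z = 54.

Convert to polar (x = r cos θ, y = r sin θ, dA = r dr dθ); the integrand becomes 54, so

    ∬_D (curl F)_z dA = ∫_0^{2π} ∫_0^{7} (54) · r dr dθ.

Inner (r from 0 to 7): 1323.
Outer (θ from 0 to 2π): 2646π.

Therefore ∮_C F · dr = 2646π.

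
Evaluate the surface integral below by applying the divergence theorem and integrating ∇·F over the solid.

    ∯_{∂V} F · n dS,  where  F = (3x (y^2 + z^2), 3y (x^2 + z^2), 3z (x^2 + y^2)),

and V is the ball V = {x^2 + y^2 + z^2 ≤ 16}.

By the divergence theorem,

    ∯_{∂V} F · n dS = ∭_V (∇ · F) dV.

Compute the divergence:
    ∇ · F = ∂F_x/∂x + ∂F_y/∂y + ∂F_z/∂z = 3y^2 + 3z^2 + 3x^2 + 3z^2 + 3x^2 + 3y^2 = 6x^2 + 6y^2 + 6z^2.

In spherical coordinates, x = ρ sin(φ) cos(θ), y = ρ sin(φ) sin(θ), z = ρ cos(φ), dV = ρ^2 sin(φ) dρ dφ dθ, with 0 ≤ ρ ≤ 4, 0 ≤ φ ≤ π, 0 ≤ θ ≤ 2π.

The integrand, after substitution and multiplying by the volume element, becomes (6ρ^2) · ρ^2 sin(φ), so

    ∭_V (∇·F) dV = ∫_0^{2π} ∫_0^{π} ∫_0^{4} (6ρ^2) · ρ^2 sin(φ) dρ dφ dθ.

Inner (ρ from 0 to 4): 6144sin(φ)/5.
Middle (φ from 0 to π): 12288/5.
Outer (θ from 0 to 2π): 24576π/5.

Therefore ∯_{∂V} F · n dS = 24576π/5.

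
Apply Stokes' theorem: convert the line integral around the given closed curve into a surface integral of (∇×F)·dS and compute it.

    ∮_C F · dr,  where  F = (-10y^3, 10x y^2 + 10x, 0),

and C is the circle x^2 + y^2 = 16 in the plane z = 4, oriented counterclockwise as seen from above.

Let S be the flat disk x^2 + y^2 ≤ 16 in the plane z = 4, with upward unit normal n̂ = ẑ. By Stokes' theorem,

    ∮_C F · dr = ∬_S (∇ × F) · n̂ dS = ∬_D (curl F)_z dA,

where D is the disk x^2 + y^2 ≤ 16.

Compute the curl of F = (-10y^3, 10x y^2 + 10x, 0):
    (∇ × F)_x = ∂F_z/∂y - ∂F_y/∂z = 0,
    (∇ × F)_y = ∂F_x/∂z - ∂F_z/∂x = 0,
    (∇ × F)_z = ∂F_y/∂x - ∂F_x/∂y = 40y^2 + 10.

On z = 4, (curl F)_z = 40y^2 + 10.

Convert to polar (x = r cos θ, y = r sin θ, dA = r dr dθ); the integrand becomes 40r^2sin(θ)^2 + 10, so

    ∬_D (curl F)_z dA = ∫_0^{2π} ∫_0^{4} (40r^2sin(θ)^2 + 10) · r dr dθ.

Inner (r from 0 to 4): 2560sin(θ)^2 + 80.
Outer (θ from 0 to 2π): 2720π.

Therefore ∮_C F · dr = 2720π.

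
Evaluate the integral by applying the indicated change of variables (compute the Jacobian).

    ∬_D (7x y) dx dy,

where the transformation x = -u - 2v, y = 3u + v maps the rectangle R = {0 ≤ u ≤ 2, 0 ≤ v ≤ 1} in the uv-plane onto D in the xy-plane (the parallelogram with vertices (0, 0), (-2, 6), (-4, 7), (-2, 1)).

Compute the Jacobian determinant of (x, y) with respect to (u, v):

    ∂(x,y)/∂(u,v) = | -1  -2 | = (-1)(1) - (-2)(3) = 5.
                   | 3  1 |

Its absolute value is |J| = 5 (the area scaling factor).

Substituting x = -u - 2v, y = 3u + v into the integrand,

    7x y → -21u^2 - 49u v - 14v^2,

so the integral becomes

    ∬_R (-21u^2 - 49u v - 14v^2) · |J| du dv = ∫_0^2 ∫_0^1 (-105u^2 - 245u v - 70v^2) dv du.

Inner (v): -105u^2 - 245u/2 - 70/3.
Outer (u): -1715/3.

Therefore ∬_D (7x y) dx dy = -1715/3.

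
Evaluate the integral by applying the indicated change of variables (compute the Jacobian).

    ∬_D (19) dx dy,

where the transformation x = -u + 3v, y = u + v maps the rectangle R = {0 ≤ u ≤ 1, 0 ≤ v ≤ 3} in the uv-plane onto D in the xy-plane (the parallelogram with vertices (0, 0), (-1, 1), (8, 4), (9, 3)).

Compute the Jacobian determinant of (x, y) with respect to (u, v):

    ∂(x,y)/∂(u,v) = | -1  3 | = (-1)(1) - (3)(1) = -4.
                   | 1  1 |

Its absolute value is |J| = 4 (the area scaling factor).

Substituting x = -u + 3v, y = u + v into the integrand,

    19 → 19,

so the integral becomes

    ∬_R (19) · |J| du dv = ∫_0^1 ∫_0^3 (76) dv du.

Inner (v): 228.
Outer (u): 228.

Therefore ∬_D (19) dx dy = 228.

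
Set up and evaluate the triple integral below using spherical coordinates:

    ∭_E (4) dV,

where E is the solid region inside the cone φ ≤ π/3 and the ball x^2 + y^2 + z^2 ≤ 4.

In spherical coordinates, x = ρ sin(φ) cos(θ), y = ρ sin(φ) sin(θ), z = ρ cos(φ), and dV = ρ^2 sin(φ) dρ dφ dθ.

The integrand becomes 4, so

    ∭_E (4) dV = ∫_{0}^{2π} ∫_{0}^{π/3} ∫_{0}^{2} (4) · ρ^2 sin(φ) dρ dφ dθ.

Inner (ρ): 32sin(φ)/3.
Middle (φ): 16/3.
Outer (θ): 32π/3.

Therefore the triple integral equals 32π/3.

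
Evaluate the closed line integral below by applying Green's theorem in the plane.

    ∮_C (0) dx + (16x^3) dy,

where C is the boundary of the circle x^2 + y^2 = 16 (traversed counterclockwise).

Green's theorem converts the closed line integral into a double integral over the enclosed region D:

    ∮_C P dx + Q dy = ∬_D (∂Q/∂x - ∂P/∂y) dA.

Here P = 0, Q = 16x^3, so

    ∂Q/∂x = 48x^2,    ∂P/∂y = 0,
    ∂Q/∂x - ∂P/∂y = 48x^2.

D is the region x^2 + y^2 ≤ 16. Evaluating the double integral:

In polar coordinates (x = r cos θ, y = r sin θ, dA = r dr dθ) the integrand becomes 48r^2cos(θ)^2, so

    ∬_D (48x^2) dA = ∫_0^{2π} ∫_0^{4} (48r^2cos(θ)^2) · r dr dθ.

Inner (r from 0 to 4): 3072cos(θ)^2.
Outer (θ from 0 to 2π): 3072π.

Therefore ∮_C P dx + Q dy = 3072π.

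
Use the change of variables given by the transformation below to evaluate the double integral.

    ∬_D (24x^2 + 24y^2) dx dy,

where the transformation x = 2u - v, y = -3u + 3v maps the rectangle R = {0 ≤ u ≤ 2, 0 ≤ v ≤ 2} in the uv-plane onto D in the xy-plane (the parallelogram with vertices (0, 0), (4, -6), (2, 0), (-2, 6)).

Compute the Jacobian determinant of (x, y) with respect to (u, v):

    ∂(x,y)/∂(u,v) = | 2  -1 | = (2)(3) - (-1)(-3) = 3.
                   | -3  3 |

Its absolute value is |J| = 3 (the area scaling factor).

Substituting x = 2u - v, y = -3u + 3v into the integrand,

    24x^2 + 24y^2 → 312u^2 - 528u v + 240v^2,

so the integral becomes

    ∬_R (312u^2 - 528u v + 240v^2) · |J| du dv = ∫_0^2 ∫_0^2 (936u^2 - 1584u v + 720v^2) dv du.

Inner (v): 1872u^2 - 3168u + 1920.
Outer (u): 2496.

Therefore ∬_D (24x^2 + 24y^2) dx dy = 2496.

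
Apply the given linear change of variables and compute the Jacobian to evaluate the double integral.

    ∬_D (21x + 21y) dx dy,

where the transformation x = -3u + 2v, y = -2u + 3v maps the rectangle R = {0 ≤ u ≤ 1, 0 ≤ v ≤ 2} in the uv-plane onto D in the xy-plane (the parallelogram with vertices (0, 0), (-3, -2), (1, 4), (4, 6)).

Compute the Jacobian determinant of (x, y) with respect to (u, v):

    ∂(x,y)/∂(u,v) = | -3  2 | = (-3)(3) - (2)(-2) = -5.
                   | -2  3 |

Its absolute value is |J| = 5 (the area scaling factor).

Substituting x = -3u + 2v, y = -2u + 3v into the integrand,

    21x + 21y → -105u + 105v,

so the integral becomes

    ∬_R (-105u + 105v) · |J| du dv = ∫_0^1 ∫_0^2 (-525u + 525v) dv du.

Inner (v): 1050 - 1050u.
Outer (u): 525.

Therefore ∬_D (21x + 21y) dx dy = 525.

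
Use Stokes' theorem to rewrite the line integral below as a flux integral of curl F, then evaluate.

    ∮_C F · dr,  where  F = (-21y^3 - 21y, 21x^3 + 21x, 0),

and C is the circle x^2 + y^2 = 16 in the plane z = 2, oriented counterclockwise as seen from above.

Let S be the flat disk x^2 + y^2 ≤ 16 in the plane z = 2, with upward unit normal n̂ = ẑ. By Stokes' theorem,

    ∮_C F · dr = ∬_S (∇ × F) · n̂ dS = ∬_D (curl F)_z dA,

where D is the disk x^2 + y^2 ≤ 16.

Compute the curl of F = (-21y^3 - 21y, 21x^3 + 21x, 0):
    (∇ × F)_x = ∂F_z/∂y - ∂F_y/∂z = 0,
    (∇ × F)_y = ∂F_x/∂z - ∂F_z/∂x = 0,
    (∇ × F)_z = ∂F_y/∂x - ∂F_x/∂y = 63x^2 + 63y^2 + 42.

On z = 2, (curl F)_z = 63x^2 + 63y^2 + 42.

Convert to polar (x = r cos θ, y = r sin θ, dA = r dr dθ); the integrand becomes 63r^2 + 42, so

    ∬_D (curl F)_z dA = ∫_0^{2π} ∫_0^{4} (63r^2 + 42) · r dr dθ.

Inner (r from 0 to 4): 4368.
Outer (θ from 0 to 2π): 8736π.

Therefore ∮_C F · dr = 8736π.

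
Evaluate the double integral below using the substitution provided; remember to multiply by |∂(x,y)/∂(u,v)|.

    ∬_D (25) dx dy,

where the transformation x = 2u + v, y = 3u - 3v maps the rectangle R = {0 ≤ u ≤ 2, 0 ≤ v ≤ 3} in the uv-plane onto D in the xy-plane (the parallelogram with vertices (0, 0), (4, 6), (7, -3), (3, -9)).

Compute the Jacobian determinant of (x, y) with respect to (u, v):

    ∂(x,y)/∂(u,v) = | 2  1 | = (2)(-3) - (1)(3) = -9.
                   | 3  -3 |

Its absolute value is |J| = 9 (the area scaling factor).

Substituting x = 2u + v, y = 3u - 3v into the integrand,

    25 → 25,

so the integral becomes

    ∬_R (25) · |J| du dv = ∫_0^2 ∫_0^3 (225) dv du.

Inner (v): 675.
Outer (u): 1350.

Therefore ∬_D (25) dx dy = 1350.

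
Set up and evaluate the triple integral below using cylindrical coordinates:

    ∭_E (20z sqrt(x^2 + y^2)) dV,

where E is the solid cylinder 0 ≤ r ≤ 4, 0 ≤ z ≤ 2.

In cylindrical coordinates, x = r cos(θ), y = r sin(θ), z = z, and dV = r dr dθ dz.

The integrand becomes 20r z, so

    ∭_E (20z sqrt(x^2 + y^2)) dV = ∫_{0}^{2π} ∫_{0}^{4} ∫_{0}^{2} (20r z) · r dz dr dθ.

Inner (z): 40r^2.
Middle (r from 0 to 4): 2560/3.
Outer (θ): 5120π/3.

Therefore the triple integral equals 5120π/3.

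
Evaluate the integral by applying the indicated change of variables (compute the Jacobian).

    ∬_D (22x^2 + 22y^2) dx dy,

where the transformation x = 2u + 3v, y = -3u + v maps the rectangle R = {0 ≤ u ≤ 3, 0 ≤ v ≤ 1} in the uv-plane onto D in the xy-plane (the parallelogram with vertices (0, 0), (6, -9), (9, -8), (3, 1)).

Compute the Jacobian determinant of (x, y) with respect to (u, v):

    ∂(x,y)/∂(u,v) = | 2  3 | = (2)(1) - (3)(-3) = 11.
                   | -3  1 |

Its absolute value is |J| = 11 (the area scaling factor).

Substituting x = 2u + 3v, y = -3u + v into the integrand,

    22x^2 + 22y^2 → 286u^2 + 132u v + 220v^2,

so the integral becomes

    ∬_R (286u^2 + 132u v + 220v^2) · |J| du dv = ∫_0^3 ∫_0^1 (3146u^2 + 1452u v + 2420v^2) dv du.

Inner (v): 3146u^2 + 726u + 2420/3.
Outer (u): 34001.

Therefore ∬_D (22x^2 + 22y^2) dx dy = 34001.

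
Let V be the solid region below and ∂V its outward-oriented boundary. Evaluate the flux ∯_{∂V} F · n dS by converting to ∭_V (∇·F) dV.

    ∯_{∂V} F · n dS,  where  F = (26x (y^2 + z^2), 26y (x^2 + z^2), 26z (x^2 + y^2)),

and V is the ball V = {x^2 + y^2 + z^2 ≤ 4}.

By the divergence theorem,

    ∯_{∂V} F · n dS = ∭_V (∇ · F) dV.

Compute the divergence:
    ∇ · F = ∂F_x/∂x + ∂F_y/∂y + ∂F_z/∂z = 26y^2 + 26z^2 + 26x^2 + 26z^2 + 26x^2 + 26y^2 = 52x^2 + 52y^2 + 52z^2.

In spherical coordinates, x = ρ sin(φ) cos(θ), y = ρ sin(φ) sin(θ), z = ρ cos(φ), dV = ρ^2 sin(φ) dρ dφ dθ, with 0 ≤ ρ ≤ 2, 0 ≤ φ ≤ π, 0 ≤ θ ≤ 2π.

The integrand, after substitution and multiplying by the volume element, becomes (52ρ^2) · ρ^2 sin(φ), so

    ∭_V (∇·F) dV = ∫_0^{2π} ∫_0^{π} ∫_0^{2} (52ρ^2) · ρ^2 sin(φ) dρ dφ dθ.

Inner (ρ from 0 to 2): 1664sin(φ)/5.
Middle (φ from 0 to π): 3328/5.
Outer (θ from 0 to 2π): 6656π/5.

Therefore ∯_{∂V} F · n dS = 6656π/5.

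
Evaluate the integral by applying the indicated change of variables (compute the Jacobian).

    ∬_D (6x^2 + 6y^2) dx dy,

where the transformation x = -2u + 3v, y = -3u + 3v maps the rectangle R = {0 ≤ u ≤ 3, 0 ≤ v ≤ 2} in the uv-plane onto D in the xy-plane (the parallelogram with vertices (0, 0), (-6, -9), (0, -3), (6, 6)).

Compute the Jacobian determinant of (x, y) with respect to (u, v):

    ∂(x,y)/∂(u,v) = | -2  3 | = (-2)(3) - (3)(-3) = 3.
                   | -3  3 |

Its absolute value is |J| = 3 (the area scaling factor).

Substituting x = -2u + 3v, y = -3u + 3v into the integrand,

    6x^2 + 6y^2 → 78u^2 - 180u v + 108v^2,

so the integral becomes

    ∬_R (78u^2 - 180u v + 108v^2) · |J| du dv = ∫_0^3 ∫_0^2 (234u^2 - 540u v + 324v^2) dv du.

Inner (v): 468u^2 - 1080u + 864.
Outer (u): 1944.

Therefore ∬_D (6x^2 + 6y^2) dx dy = 1944.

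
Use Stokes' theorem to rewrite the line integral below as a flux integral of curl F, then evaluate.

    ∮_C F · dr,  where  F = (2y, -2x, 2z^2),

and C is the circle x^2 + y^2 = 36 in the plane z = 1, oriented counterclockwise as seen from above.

Let S be the flat disk x^2 + y^2 ≤ 36 in the plane z = 1, with upward unit normal n̂ = ẑ. By Stokes' theorem,

    ∮_C F · dr = ∬_S (∇ × F) · n̂ dS = ∬_D (curl F)_z dA,

where D is the disk x^2 + y^2 ≤ 36.

Compute the curl of F = (2y, -2x, 2z^2):
    (∇ × F)_x = ∂F_z/∂y - ∂F_y/∂z = 0,
    (∇ × F)_y = ∂F_x/∂z - ∂F_z/∂x = 0,
    (∇ × F)_z = ∂F_y/∂x - ∂F_x/∂y = -4.

On z = 1, (curl F)_z = -4.

Convert to polar (x = r cos θ, y = r sin θ, dA = r dr dθ); the integrand becomes -4, so

    ∬_D (curl F)_z dA = ∫_0^{2π} ∫_0^{6} (-4) · r dr dθ.

Inner (r from 0 to 6): -72.
Outer (θ from 0 to 2π): -144π.

Therefore ∮_C F · dr = -144π.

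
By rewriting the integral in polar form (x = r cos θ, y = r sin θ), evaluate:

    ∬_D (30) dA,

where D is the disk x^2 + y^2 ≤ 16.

The region D is 0 ≤ r ≤ 4, 0 ≤ θ ≤ 2π in polar coordinates, where x = r cos(θ), y = r sin(θ), and dA = r dr dθ.

Under the substitution, the integrand becomes 30, so

    ∬_D (30) dA = ∫_{0}^{2π} ∫_{0}^{4} (30) · r dr dθ.

Inner integral (in r): ∫_{0}^{4} (30) · r dr = 240.

Outer integral (in θ): ∫_{0}^{2π} (240) dθ = 480π.

Therefore ∬_D (30) dA = 480π.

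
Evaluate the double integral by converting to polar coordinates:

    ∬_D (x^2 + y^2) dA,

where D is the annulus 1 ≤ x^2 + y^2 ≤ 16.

The region D is 1 ≤ r ≤ 4, 0 ≤ θ ≤ 2π in polar coordinates, where x = r cos(θ), y = r sin(θ), and dA = r dr dθ.

Under the substitution, the integrand becomes r^2, so

    ∬_D (x^2 + y^2) dA = ∫_{0}^{2π} ∫_{1}^{4} (r^2) · r dr dθ.

Inner integral (in r): ∫_{1}^{4} (r^2) · r dr = 255/4.

Outer integral (in θ): ∫_{0}^{2π} (255/4) dθ = 255π/2.

Therefore ∬_D (x^2 + y^2) dA = 255π/2.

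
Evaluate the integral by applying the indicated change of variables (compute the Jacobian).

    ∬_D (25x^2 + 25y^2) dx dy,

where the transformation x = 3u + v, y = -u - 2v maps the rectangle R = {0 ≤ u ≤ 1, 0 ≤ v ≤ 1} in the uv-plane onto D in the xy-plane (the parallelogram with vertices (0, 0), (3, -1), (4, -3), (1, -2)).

Compute the Jacobian determinant of (x, y) with respect to (u, v):

    ∂(x,y)/∂(u,v) = | 3  1 | = (3)(-2) - (1)(-1) = -5.
                   | -1  -2 |

Its absolute value is |J| = 5 (the area scaling factor).

Substituting x = 3u + v, y = -u - 2v into the integrand,

    25x^2 + 25y^2 → 250u^2 + 250u v + 125v^2,

so the integral becomes

    ∬_R (250u^2 + 250u v + 125v^2) · |J| du dv = ∫_0^1 ∫_0^1 (1250u^2 + 1250u v + 625v^2) dv du.

Inner (v): 1250u^2 + 625u + 625/3.
Outer (u): 1875/2.

Therefore ∬_D (25x^2 + 25y^2) dx dy = 1875/2.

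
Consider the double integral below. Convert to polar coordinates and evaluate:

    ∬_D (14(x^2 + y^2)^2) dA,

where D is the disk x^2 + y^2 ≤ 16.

The region D is 0 ≤ r ≤ 4, 0 ≤ θ ≤ 2π in polar coordinates, where x = r cos(θ), y = r sin(θ), and dA = r dr dθ.

Under the substitution, the integrand becomes 14r^4, so

    ∬_D (14(x^2 + y^2)^2) dA = ∫_{0}^{2π} ∫_{0}^{4} (14r^4) · r dr dθ.

Inner integral (in r): ∫_{0}^{4} (14r^4) · r dr = 28672/3.

Outer integral (in θ): ∫_{0}^{2π} (28672/3) dθ = 57344π/3.

Therefore ∬_D (14(x^2 + y^2)^2) dA = 57344π/3.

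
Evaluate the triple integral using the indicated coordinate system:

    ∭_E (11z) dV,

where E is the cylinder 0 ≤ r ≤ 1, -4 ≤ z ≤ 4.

In cylindrical coordinates, x = r cos(θ), y = r sin(θ), z = z, and dV = r dr dθ dz.

The integrand becomes 11z, so

    ∭_E (11z) dV = ∫_{0}^{2π} ∫_{0}^{1} ∫_{-4}^{4} (11z) · r dz dr dθ.

Inner (z): 0.
Middle (r from 0 to 1): 0.
Outer (θ): 0.

Therefore the triple integral equals 0.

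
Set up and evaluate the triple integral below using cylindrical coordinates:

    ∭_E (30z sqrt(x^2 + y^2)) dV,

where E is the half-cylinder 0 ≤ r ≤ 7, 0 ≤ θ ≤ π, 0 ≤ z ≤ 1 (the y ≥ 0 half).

In cylindrical coordinates, x = r cos(θ), y = r sin(θ), z = z, and dV = r dr dθ dz.

The integrand becomes 30r z, so

    ∭_E (30z sqrt(x^2 + y^2)) dV = ∫_{0}^{π} ∫_{0}^{7} ∫_{0}^{1} (30r z) · r dz dr dθ.

Inner (z): 15r^2.
Middle (r from 0 to 7): 1715.
Outer (θ): 1715π.

Therefore the triple integral equals 1715π.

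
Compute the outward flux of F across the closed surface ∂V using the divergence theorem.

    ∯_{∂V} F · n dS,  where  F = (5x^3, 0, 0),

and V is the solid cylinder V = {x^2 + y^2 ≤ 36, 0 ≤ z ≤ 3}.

By the divergence theorem,

    ∯_{∂V} F · n dS = ∭_V (∇ · F) dV.

Compute the divergence:
    ∇ · F = ∂F_x/∂x + ∂F_y/∂y + ∂F_z/∂z = 15x^2 + 0 + 0 = 15x^2.

In cylindrical coordinates, x = r cos(θ), y = r sin(θ), z = z, dV = r dr dθ dz, with 0 ≤ r ≤ 6, 0 ≤ θ ≤ 2π, 0 ≤ z ≤ 3.

The integrand, after substitution and multiplying by the volume element, becomes (15r^2cos(θ)^2) · r, so

    ∭_V (∇·F) dV = ∫_0^{2π} ∫_0^{6} ∫_0^{3} (15r^2cos(θ)^2) · r dz dr dθ.

Inner (z from 0 to 3): 45r^3cos(θ)^2.
Middle (r from 0 to 6): 14580cos(θ)^2.
Outer (θ from 0 to 2π): 14580π.

Therefore ∯_{∂V} F · n dS = 14580π.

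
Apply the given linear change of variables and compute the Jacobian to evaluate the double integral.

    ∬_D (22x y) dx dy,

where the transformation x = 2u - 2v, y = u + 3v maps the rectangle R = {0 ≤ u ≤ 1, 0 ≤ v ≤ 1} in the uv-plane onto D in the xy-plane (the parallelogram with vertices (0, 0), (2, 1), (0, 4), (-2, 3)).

Compute the Jacobian determinant of (x, y) with respect to (u, v):

    ∂(x,y)/∂(u,v) = | 2  -2 | = (2)(3) - (-2)(1) = 8.
                   | 1  3 |

Its absolute value is |J| = 8 (the area scaling factor).

Substituting x = 2u - 2v, y = u + 3v into the integrand,

    22x y → 44u^2 + 88u v - 132v^2,

so the integral becomes

    ∬_R (44u^2 + 88u v - 132v^2) · |J| du dv = ∫_0^1 ∫_0^1 (352u^2 + 704u v - 1056v^2) dv du.

Inner (v): 352u^2 + 352u - 352.
Outer (u): -176/3.

Therefore ∬_D (22x y) dx dy = -176/3.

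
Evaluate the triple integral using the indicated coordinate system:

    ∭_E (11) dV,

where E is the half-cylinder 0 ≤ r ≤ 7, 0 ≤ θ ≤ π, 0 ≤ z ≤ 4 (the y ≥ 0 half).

In cylindrical coordinates, x = r cos(θ), y = r sin(θ), z = z, and dV = r dr dθ dz.

The integrand becomes 11, so

    ∭_E (11) dV = ∫_{0}^{π} ∫_{0}^{7} ∫_{0}^{4} (11) · r dz dr dθ.

Inner (z): 44r.
Middle (r from 0 to 7): 1078.
Outer (θ): 1078π.

Therefore the triple integral equals 1078π.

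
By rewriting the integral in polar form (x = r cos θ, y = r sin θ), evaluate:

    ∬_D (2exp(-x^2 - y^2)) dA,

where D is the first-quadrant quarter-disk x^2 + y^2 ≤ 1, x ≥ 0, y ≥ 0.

The region D is 0 ≤ r ≤ 1, 0 ≤ θ ≤ π/2 in polar coordinates, where x = r cos(θ), y = r sin(θ), and dA = r dr dθ.

Under the substitution, the integrand becomes 2exp(-r^2), so

    ∬_D (2exp(-x^2 - y^2)) dA = ∫_{0}^{π/2} ∫_{0}^{1} (2exp(-r^2)) · r dr dθ.

Inner integral (in r): ∫_{0}^{1} (2exp(-r^2)) · r dr = 1 - exp(-1).

Outer integral (in θ): ∫_{0}^{π/2} (1 - exp(-1)) dθ = -π exp(-1)/2 + π/2.

Therefore ∬_D (2exp(-x^2 - y^2)) dA = -π exp(-1)/2 + π/2.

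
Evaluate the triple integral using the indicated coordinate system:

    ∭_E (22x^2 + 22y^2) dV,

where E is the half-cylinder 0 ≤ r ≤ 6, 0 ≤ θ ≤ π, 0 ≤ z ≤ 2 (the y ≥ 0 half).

In cylindrical coordinates, x = r cos(θ), y = r sin(θ), z = z, and dV = r dr dθ dz.

The integrand becomes 22r^2, so

    ∭_E (22x^2 + 22y^2) dV = ∫_{0}^{π} ∫_{0}^{6} ∫_{0}^{2} (22r^2) · r dz dr dθ.

Inner (z): 44r^3.
Middle (r from 0 to 6): 14256.
Outer (θ): 14256π.

Therefore the triple integral equals 14256π.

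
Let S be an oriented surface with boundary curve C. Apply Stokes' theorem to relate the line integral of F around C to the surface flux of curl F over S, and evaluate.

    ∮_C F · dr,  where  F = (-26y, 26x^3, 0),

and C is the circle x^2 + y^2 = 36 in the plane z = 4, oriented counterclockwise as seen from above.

Let S be the flat disk x^2 + y^2 ≤ 36 in the plane z = 4, with upward unit normal n̂ = ẑ. By Stokes' theorem,

    ∮_C F · dr = ∬_S (∇ × F) · n̂ dS = ∬_D (curl F)_z dA,

where D is the disk x^2 + y^2 ≤ 36.

Compute the curl of F = (-26y, 26x^3, 0):
    (∇ × F)_x = ∂F_z/∂y - ∂F_y/∂z = 0,
    (∇ × F)_y = ∂F_x/∂z - ∂F_z/∂x = 0,
    (∇ × F)_z = ∂F_y/∂x - ∂F_x/∂y = 78x^2 + 26.

On z = 4, (curl F)_z = 78x^2 + 26.

Convert to polar (x = r cos θ, y = r sin θ, dA = r dr dθ); the integrand becomes 78r^2cos(θ)^2 + 26, so

    ∬_D (curl F)_z dA = ∫_0^{2π} ∫_0^{6} (78r^2cos(θ)^2 + 26) · r dr dθ.

Inner (r from 0 to 6): 25272cos(θ)^2 + 468.
Outer (θ from 0 to 2π): 26208π.

Therefore ∮_C F · dr = 26208π.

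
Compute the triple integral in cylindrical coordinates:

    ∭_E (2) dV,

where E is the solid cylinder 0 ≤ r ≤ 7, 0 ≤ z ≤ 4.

In cylindrical coordinates, x = r cos(θ), y = r sin(θ), z = z, and dV = r dr dθ dz.

The integrand becomes 2, so

    ∭_E (2) dV = ∫_{0}^{2π} ∫_{0}^{7} ∫_{0}^{4} (2) · r dz dr dθ.

Inner (z): 8r.
Middle (r from 0 to 7): 196.
Outer (θ): 392π.

Therefore the triple integral equals 392π.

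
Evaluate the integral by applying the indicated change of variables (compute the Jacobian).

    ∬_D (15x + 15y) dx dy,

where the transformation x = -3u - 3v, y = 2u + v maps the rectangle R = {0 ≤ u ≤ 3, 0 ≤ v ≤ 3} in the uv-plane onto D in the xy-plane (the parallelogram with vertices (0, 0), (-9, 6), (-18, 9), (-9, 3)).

Compute the Jacobian determinant of (x, y) with respect to (u, v):

    ∂(x,y)/∂(u,v) = | -3  -3 | = (-3)(1) - (-3)(2) = 3.
                   | 2  1 |

Its absolute value is |J| = 3 (the area scaling factor).

Substituting x = -3u - 3v, y = 2u + v into the integrand,

    15x + 15y → -15u - 30v,

so the integral becomes

    ∬_R (-15u - 30v) · |J| du dv = ∫_0^3 ∫_0^3 (-45u - 90v) dv du.

Inner (v): -135u - 405.
Outer (u): -3645/2.

Therefore ∬_D (15x + 15y) dx dy = -3645/2.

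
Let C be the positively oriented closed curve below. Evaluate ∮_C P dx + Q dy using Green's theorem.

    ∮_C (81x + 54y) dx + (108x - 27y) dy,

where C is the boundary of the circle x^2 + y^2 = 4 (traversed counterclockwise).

Green's theorem converts the closed line integral into a double integral over the enclosed region D:

    ∮_C P dx + Q dy = ∬_D (∂Q/∂x - ∂P/∂y) dA.

Here P = 81x + 54y, Q = 108x - 27y, so

    ∂Q/∂x = 108,    ∂P/∂y = 54,
    ∂Q/∂x - ∂P/∂y = 54.

D is the region x^2 + y^2 ≤ 4. Evaluating the double integral:

In polar coordinates (x = r cos θ, y = r sin θ, dA = r dr dθ) the integrand becomes 54, so

    ∬_D (54) dA = ∫_0^{2π} ∫_0^{2} (54) · r dr dθ.

Inner (r from 0 to 2): 108.
Outer (θ from 0 to 2π): 216π.

Therefore ∮_C P dx + Q dy = 216π.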